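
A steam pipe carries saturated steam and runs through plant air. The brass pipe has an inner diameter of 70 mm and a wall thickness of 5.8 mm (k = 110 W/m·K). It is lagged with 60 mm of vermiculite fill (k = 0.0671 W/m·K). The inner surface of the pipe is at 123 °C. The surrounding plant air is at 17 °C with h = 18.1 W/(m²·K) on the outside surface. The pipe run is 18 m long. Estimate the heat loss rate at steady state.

Per-layer cylindrical resistances, series-summed:
R_brass pipe wall = ln(40.8/35)/(2π×110×18) = 1.233×10^-5 K/W
R_vermiculite fill = ln(100.8/40.8)/(2π×0.0671×18) = 0.1192 K/W
R_outer film = 1/(h_o·2πr_oL) = 1/(18.1×2π×0.1008×18) = 0.004846 K/W
R_total = 0.124 K/W
Q = ΔT/R_total = 106/0.124

Q ≈ 855 W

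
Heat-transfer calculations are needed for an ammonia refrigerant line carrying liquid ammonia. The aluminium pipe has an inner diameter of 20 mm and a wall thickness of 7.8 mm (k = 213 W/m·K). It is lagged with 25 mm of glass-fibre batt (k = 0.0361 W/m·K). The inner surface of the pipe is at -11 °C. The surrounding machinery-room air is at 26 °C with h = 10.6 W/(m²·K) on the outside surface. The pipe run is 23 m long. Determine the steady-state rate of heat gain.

Cylindrical conduction, so R = ln(r₂/r₁)/(2πkL) per layer, in series:
R_aluminium pipe wall = ln(17.8/10)/(2π×213×23) = 1.873×10^-5 K/W
R_glass-fibre batt = ln(42.8/17.8)/(2π×0.0361×23) = 0.1682 K/W
R_outer film = 1/(h_o·2πr_oL) = 1/(10.6×2π×0.0428×23) = 0.01525 K/W
R_total = 0.1834 K/W
Q = ΔT/R_total = 37/0.1834

Q ≈ 202 W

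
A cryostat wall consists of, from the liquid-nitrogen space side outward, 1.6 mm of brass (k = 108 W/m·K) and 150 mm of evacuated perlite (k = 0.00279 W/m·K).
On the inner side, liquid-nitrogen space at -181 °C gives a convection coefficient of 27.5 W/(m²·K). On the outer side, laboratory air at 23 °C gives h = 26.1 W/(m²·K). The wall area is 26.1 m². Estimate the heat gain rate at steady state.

Q ≈ 98.9 W

Thermal resistances in series:
R_inner film = 1/(h_i·A) = 1/(27.5×26.1) = 0.001393 K/W
R_brass = L/(kA) = 0.0016/(108×26.1) = 5.676×10^-7 K/W
R_evacuated perlite = L/(kA) = 0.15/(0.00279×26.1) = 2.06 K/W
R_outer film = 1/(h_o·A) = 1/(26.1×26.1) = 0.001468 K/W
R_total = 2.063 K/W
Q = ΔT / R_total = 204 / 2.063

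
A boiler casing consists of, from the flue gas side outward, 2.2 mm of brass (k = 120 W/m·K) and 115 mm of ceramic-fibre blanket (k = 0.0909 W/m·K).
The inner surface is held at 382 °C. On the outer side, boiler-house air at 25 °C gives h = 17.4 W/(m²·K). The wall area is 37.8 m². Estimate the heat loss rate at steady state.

Q ≈ 10200 W

Using the resistance-network approach (series):
R_brass = L/(kA) = 0.0022/(120×37.8) = 4.85×10^-7 K/W
R_ceramic-fibre blanket = L/(kA) = 0.115/(0.0909×37.8) = 0.03347 K/W
R_outer film = 1/(h_o·A) = 1/(17.4×37.8) = 0.00152 K/W
R_total = 0.03499 K/W
Q = ΔT / R_total = 357 / 0.03499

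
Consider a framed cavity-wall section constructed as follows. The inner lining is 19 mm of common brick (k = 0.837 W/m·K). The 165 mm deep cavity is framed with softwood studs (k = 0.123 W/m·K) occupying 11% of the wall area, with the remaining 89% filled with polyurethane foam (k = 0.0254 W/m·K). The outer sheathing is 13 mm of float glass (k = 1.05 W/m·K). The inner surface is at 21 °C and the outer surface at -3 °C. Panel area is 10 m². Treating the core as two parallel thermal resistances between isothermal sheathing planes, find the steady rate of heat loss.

Q ≈ 52.2 W

Sheathing layers in series; stud and cavity paths in parallel between them.
R_inner = 0.019/(0.837×10) = 0.00227 K/W
R_stud  = 0.165/(0.123×0.11×10) = 1.22 K/W
R_cav   = 0.165/(0.0254×0.89×10) = 0.7299 K/W
1/R_core = 1/R_stud + 1/R_cav → R_core = 0.4566 K/W
R_outer = 0.013/(1.05×10) = 0.001238 K/W
R_total = 0.4601 K/W
Q = ΔT/R_total = 24/0.4601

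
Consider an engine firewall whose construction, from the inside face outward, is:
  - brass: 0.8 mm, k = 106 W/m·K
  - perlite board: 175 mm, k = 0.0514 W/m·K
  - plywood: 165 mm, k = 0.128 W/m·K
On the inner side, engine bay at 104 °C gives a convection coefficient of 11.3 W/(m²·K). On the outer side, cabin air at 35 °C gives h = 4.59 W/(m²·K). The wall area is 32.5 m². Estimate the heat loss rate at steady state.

Using the resistance-network approach (series):
R_inner film = 1/(h_i·A) = 1/(11.3×32.5) = 0.002723 K/W
R_brass = L/(kA) = 0.0008/(106×32.5) = 2.322×10^-7 K/W
R_perlite board = L/(kA) = 0.175/(0.0514×32.5) = 0.1048 K/W
R_plywood = L/(kA) = 0.165/(0.128×32.5) = 0.03966 K/W
R_outer film = 1/(h_o·A) = 1/(4.59×32.5) = 0.006704 K/W
R_total = 0.1538 K/W
Q = ΔT / R_total = 69 / 0.1538

Q ≈ 448 W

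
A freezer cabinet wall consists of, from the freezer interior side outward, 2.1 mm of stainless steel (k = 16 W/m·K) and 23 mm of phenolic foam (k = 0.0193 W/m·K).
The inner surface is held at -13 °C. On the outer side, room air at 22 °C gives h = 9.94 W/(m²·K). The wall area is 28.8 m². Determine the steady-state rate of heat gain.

Thermal resistances in series:
R_stainless steel = L/(kA) = 0.0021/(16×28.8) = 4.557×10^-6 K/W
R_phenolic foam = L/(kA) = 0.023/(0.0193×28.8) = 0.04138 K/W
R_outer film = 1/(h_o·A) = 1/(9.94×28.8) = 0.003493 K/W
R_total = 0.04488 K/W
Q = ΔT / R_total = 35 / 0.04488

Q ≈ 780 W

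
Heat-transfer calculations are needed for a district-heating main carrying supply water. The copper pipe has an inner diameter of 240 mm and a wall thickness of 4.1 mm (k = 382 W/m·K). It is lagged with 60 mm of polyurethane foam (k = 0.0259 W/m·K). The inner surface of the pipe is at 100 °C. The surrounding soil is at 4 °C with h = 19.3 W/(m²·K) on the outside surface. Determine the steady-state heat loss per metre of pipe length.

q′ ≈ 38.9 W/m

For a radial system each layer contributes R = ln(r_out/r_in)/(2πkL); films add R = 1/(hA).
R_copper pipe wall = ln(124.1/120)/(2π×382×1) = 1.4×10^-5 K/W
R_polyurethane foam = ln(184.1/124.1)/(2π×0.0259×1) = 2.424 K/W
R_outer film = 1/(h_o·2πr_oL) = 1/(19.3×2π×0.1841×1) = 0.04479 K/W
R_total = 2.468 K/W
Q = ΔT/R_total = 96/2.468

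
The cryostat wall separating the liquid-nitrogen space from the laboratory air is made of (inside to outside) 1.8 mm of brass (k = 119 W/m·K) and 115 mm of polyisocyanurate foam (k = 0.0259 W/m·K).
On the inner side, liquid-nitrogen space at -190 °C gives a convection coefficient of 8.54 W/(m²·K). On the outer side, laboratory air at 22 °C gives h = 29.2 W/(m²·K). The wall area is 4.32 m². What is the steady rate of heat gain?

Q ≈ 199 W

Thermal resistances in series:
R_inner film = 1/(h_i·A) = 1/(8.54×4.32) = 0.02711 K/W
R_brass = L/(kA) = 0.0018/(119×4.32) = 3.501×10^-6 K/W
R_polyisocyanurate foam = L/(kA) = 0.115/(0.0259×4.32) = 1.028 K/W
R_outer film = 1/(h_o·A) = 1/(29.2×4.32) = 0.007927 K/W
R_total = 1.063 K/W
Q = ΔT / R_total = 212 / 1.063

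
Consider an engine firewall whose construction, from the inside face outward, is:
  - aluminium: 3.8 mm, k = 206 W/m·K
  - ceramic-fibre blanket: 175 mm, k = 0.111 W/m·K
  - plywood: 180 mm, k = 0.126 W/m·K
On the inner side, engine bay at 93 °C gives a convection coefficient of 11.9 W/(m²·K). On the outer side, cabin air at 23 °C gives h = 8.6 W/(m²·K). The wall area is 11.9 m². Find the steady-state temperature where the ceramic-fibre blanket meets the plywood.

Model the wall as resistances in series:
R_inner film = 1/(h_i·A) = 1/(11.9×11.9) = 0.007062 K/W
R_aluminium = L/(kA) = 0.0038/(206×11.9) = 1.55×10^-6 K/W
R_ceramic-fibre blanket = L/(kA) = 0.175/(0.111×11.9) = 0.1325 K/W
R_plywood = L/(kA) = 0.18/(0.126×11.9) = 0.12 K/W
R_outer film = 1/(h_o·A) = 1/(8.6×11.9) = 0.009771 K/W
R_total = 0.2694 K/W;  Q = ΔT/R_total = 70/0.2694 = 259.9 W
T_interface = T_inner − Q·ΣR(inner→interface) = 93 − 260×0.1395

T ≈ 56.7 °C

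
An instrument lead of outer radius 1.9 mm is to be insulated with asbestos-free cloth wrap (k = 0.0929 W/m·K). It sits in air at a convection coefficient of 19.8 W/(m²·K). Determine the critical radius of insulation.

r_cr ≈ 4.69 mm

For a cylinder r_cr = k/h = 0.0929/19.8
r_cr = 4.69 mm; since the bare radius (1.9 mm) is below r_cr, adding a thin layer of insulation will *increase* heat loss.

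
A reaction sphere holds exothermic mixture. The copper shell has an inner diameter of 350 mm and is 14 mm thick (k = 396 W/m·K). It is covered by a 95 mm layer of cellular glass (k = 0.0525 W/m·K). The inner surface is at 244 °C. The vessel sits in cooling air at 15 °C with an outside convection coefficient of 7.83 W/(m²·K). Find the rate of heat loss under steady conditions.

Q ≈ 81.5 W

For a spherical shell R = (1/r₁ − 1/r₂)/(4πk); film R = 1/(h·4πr²). In series:
R_copper shell = (1/0.175 − 1/0.189)/(4π×396) = 8.506×10^-5 K/W
R_cellular glass = (1/0.189 − 1/0.284)/(4π×0.0525) = 2.683 K/W
R_outer film = 1/(h·4πr_o²) = 1/(7.83×4π×0.284²) = 0.126 K/W
R_total = 2.809 K/W
Q = ΔT/R_total = 229/2.809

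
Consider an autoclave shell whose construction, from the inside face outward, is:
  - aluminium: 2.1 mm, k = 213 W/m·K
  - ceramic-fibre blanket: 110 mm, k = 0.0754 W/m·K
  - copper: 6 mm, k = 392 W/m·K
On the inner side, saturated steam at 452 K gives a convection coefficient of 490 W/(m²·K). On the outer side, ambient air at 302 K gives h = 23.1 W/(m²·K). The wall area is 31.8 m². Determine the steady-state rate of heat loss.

Series thermal resistances:
R_inner film = 1/(h_i·A) = 1/(490×31.8) = 6.418×10^-5 K/W
R_aluminium = L/(kA) = 0.0021/(213×31.8) = 3.1×10^-7 K/W
R_ceramic-fibre blanket = L/(kA) = 0.11/(0.0754×31.8) = 0.04588 K/W
R_copper = L/(kA) = 0.006/(392×31.8) = 4.813×10^-7 K/W
R_outer film = 1/(h_o·A) = 1/(23.1×31.8) = 0.001361 K/W
R_total = 0.0473 K/W
Q = ΔT / R_total = 150 / 0.0473

Q ≈ 3170 W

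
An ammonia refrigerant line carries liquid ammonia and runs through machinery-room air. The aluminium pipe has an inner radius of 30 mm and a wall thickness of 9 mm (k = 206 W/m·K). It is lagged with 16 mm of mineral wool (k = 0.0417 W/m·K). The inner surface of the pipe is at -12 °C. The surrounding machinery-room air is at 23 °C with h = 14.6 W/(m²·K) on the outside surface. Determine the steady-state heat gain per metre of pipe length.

Radial resistances (cylindrical: R_cond = ln(r_o/r_i)/(2πkL), R_conv = 1/(h·2πrL)):
R_aluminium pipe wall = ln(39/30)/(2π×206×1) = 2.027×10^-4 K/W
R_mineral wool = ln(55/39)/(2π×0.0417×1) = 1.312 K/W
R_outer film = 1/(h_o·2πr_oL) = 1/(14.6×2π×0.055×1) = 0.1982 K/W
R_total = 1.51 K/W
Q = ΔT/R_total = 35/1.51

q′ ≈ 23.2 W/m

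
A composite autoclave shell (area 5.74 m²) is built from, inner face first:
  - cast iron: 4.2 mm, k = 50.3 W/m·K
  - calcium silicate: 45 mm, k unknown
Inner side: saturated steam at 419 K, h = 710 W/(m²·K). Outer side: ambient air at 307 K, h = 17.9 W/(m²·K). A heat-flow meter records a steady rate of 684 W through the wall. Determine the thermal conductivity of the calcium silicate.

k ≈ 0.051 W/(m·K)

Using the resistance-network approach (series):
R_inner film = 1/(h_i·A) = 1/(710×5.74) = 2.454×10^-4 K/W
R_cast iron = L/(kA) = 0.0042/(50.3×5.74) = 1.455×10^-5 K/W
R_outer film = 1/(h_o·A) = 1/(17.9×5.74) = 0.009733 K/W
Sum of known resistances R_other = 0.009993 K/W
Total R = ΔT/Q = 112/684 = 0.1637 K/W
R_calcium silicate = R_total − R_other = 0.1538 K/W
k = L/(R·A) = 0.045/(0.1538×5.74)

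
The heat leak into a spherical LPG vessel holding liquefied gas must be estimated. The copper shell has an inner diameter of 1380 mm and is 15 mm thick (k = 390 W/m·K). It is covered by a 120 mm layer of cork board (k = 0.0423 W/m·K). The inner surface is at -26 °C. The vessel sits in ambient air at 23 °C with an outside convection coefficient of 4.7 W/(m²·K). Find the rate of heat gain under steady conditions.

Q ≈ 119 W

Each spherical layer contributes R = (1/r_i − 1/r_o)/(4πk):
R_copper shell = (1/0.69 − 1/0.705)/(4π×390) = 6.292×10^-6 K/W
R_cork board = (1/0.705 − 1/0.825)/(4π×0.0423) = 0.3881 K/W
R_outer film = 1/(h·4πr_o²) = 1/(4.7×4π×0.825²) = 0.02488 K/W
R_total = 0.413 K/W
Q = ΔT/R_total = 49/0.413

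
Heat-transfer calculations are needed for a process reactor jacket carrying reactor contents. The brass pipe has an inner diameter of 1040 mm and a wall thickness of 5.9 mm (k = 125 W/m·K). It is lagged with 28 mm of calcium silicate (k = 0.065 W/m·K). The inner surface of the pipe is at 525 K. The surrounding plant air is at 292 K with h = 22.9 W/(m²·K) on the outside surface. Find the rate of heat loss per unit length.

q′ ≈ 1670 W/m

Per-layer cylindrical resistances, series-summed:
R_brass pipe wall = ln(525.9/520)/(2π×125×1) = 1.437×10^-5 K/W
R_calcium silicate = ln(553.9/525.9)/(2π×0.065×1) = 0.127 K/W
R_outer film = 1/(h_o·2πr_oL) = 1/(22.9×2π×0.5539×1) = 0.01255 K/W
R_total = 0.1396 K/W
Q = ΔT/R_total = 233/0.1396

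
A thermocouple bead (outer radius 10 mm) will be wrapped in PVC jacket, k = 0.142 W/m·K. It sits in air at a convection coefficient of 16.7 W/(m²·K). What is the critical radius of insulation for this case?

For a sphere r_cr = 2k/h = 2×0.142/16.7
r_cr = 17 mm; since the bare radius (10 mm) is below r_cr, adding a thin layer of insulation will *increase* heat loss.

r_cr ≈ 17 mm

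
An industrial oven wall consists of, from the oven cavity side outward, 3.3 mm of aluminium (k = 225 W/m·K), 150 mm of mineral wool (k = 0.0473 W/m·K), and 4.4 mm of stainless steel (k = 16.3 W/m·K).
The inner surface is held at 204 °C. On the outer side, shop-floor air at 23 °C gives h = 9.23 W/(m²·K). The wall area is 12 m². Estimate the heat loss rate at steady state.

Using the resistance-network approach (series):
R_aluminium = L/(kA) = 0.0033/(225×12) = 1.222×10^-6 K/W
R_mineral wool = L/(kA) = 0.15/(0.0473×12) = 0.2643 K/W
R_stainless steel = L/(kA) = 0.0044/(16.3×12) = 2.249×10^-5 K/W
R_outer film = 1/(h_o·A) = 1/(9.23×12) = 0.009029 K/W
R_total = 0.2733 K/W
Q = ΔT / R_total = 181 / 0.2733

Q ≈ 662 W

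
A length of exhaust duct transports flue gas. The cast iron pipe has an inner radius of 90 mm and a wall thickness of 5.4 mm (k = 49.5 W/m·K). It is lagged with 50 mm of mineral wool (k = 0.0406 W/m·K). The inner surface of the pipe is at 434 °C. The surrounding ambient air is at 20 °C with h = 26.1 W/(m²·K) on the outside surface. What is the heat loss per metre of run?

q′ ≈ 244 W/m

Radial resistances (cylindrical: R_cond = ln(r_o/r_i)/(2πkL), R_conv = 1/(h·2πrL)):
R_cast iron pipe wall = ln(95.4/90)/(2π×49.5×1) = 1.873×10^-4 K/W
R_mineral wool = ln(145.4/95.4)/(2π×0.0406×1) = 1.652 K/W
R_outer film = 1/(h_o·2πr_oL) = 1/(26.1×2π×0.1454×1) = 0.04194 K/W
R_total = 1.694 K/W
Q = ΔT/R_total = 414/1.694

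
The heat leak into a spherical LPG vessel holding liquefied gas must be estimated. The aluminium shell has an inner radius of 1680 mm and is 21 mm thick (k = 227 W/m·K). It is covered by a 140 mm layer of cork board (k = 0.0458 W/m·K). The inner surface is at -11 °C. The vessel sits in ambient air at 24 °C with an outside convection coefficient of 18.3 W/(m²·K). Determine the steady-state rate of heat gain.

Q ≈ 443 W

For a spherical shell R = (1/r₁ − 1/r₂)/(4πk); film R = 1/(h·4πr²). In series:
R_aluminium shell = (1/1.68 − 1/1.701)/(4π×227) = 2.576×10^-6 K/W
R_cork board = (1/1.701 − 1/1.841)/(4π×0.0458) = 0.07768 K/W
R_outer film = 1/(h·4πr_o²) = 1/(18.3×4π×1.841²) = 0.001283 K/W
R_total = 0.07896 K/W
Q = ΔT/R_total = 35/0.07896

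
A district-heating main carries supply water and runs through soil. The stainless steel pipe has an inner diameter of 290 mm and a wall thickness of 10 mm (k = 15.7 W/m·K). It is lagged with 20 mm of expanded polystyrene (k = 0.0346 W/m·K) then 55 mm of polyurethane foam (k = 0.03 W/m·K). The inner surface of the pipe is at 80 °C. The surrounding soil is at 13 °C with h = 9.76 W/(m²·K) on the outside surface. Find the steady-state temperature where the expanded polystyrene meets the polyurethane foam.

T ≈ 62 °C

Treating each annulus and film as a series resistance:
R_stainless steel pipe wall = ln(155/145)/(2π×15.7×1) = 6.761×10^-4 K/W
R_expanded polystyrene = ln(175/155)/(2π×0.0346×1) = 0.5582 K/W
R_polyurethane foam = ln(230/175)/(2π×0.03×1) = 1.45 K/W
R_outer film = 1/(h_o·2πr_oL) = 1/(9.76×2π×0.23×1) = 0.0709 K/W
R_total = 2.08 K/W
Q = ΔT/R_total = 67/2.08
Q = 32.2 W/m
T_interface = T_inner − Q·ΣR(inner→interface) = 80 − 32.2×0.5589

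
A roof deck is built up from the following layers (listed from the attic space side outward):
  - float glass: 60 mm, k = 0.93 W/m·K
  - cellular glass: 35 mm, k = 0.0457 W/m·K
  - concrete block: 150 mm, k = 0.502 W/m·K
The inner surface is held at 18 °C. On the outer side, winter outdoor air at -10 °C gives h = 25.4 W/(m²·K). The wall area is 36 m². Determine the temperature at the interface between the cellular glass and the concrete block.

Thermal resistances in series:
R_float glass = L/(kA) = 0.06/(0.93×36) = 0.001792 K/W
R_cellular glass = L/(kA) = 0.035/(0.0457×36) = 0.02127 K/W
R_concrete block = L/(kA) = 0.15/(0.502×36) = 0.0083 K/W
R_outer film = 1/(h_o·A) = 1/(25.4×36) = 0.001094 K/W
R_total = 0.03246 K/W;  Q = ΔT/R_total = 28/0.03246 = 862.6 W
T_interface = T_inner − Q·ΣR(inner→interface) = 18 − 863×0.02307

T ≈ -1.9 °C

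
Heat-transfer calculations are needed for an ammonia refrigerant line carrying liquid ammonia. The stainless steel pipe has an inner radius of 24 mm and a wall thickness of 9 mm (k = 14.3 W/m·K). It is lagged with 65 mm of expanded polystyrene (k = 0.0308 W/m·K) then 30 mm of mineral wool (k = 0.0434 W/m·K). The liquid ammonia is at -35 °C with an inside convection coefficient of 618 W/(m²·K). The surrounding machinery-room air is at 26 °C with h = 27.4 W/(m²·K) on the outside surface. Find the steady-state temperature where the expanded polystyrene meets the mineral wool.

T ≈ 16.6 °C

Treating each annulus and film as a series resistance:
R_inner film = 1/(h_i·2πr₁L) = 1/(618×2π×0.024×1) = 0.01073 K/W
R_stainless steel pipe wall = ln(33/24)/(2π×14.3×1) = 0.003544 K/W
R_expanded polystyrene = ln(98/33)/(2π×0.0308×1) = 5.624 K/W
R_mineral wool = ln(128/98)/(2π×0.0434×1) = 0.9794 K/W
R_outer film = 1/(h_o·2πr_oL) = 1/(27.4×2π×0.128×1) = 0.04538 K/W
R_total = 6.663 K/W
Q = ΔT/R_total = 61/6.663
Q = 9.15 W/m
T_interface = T_inner + Q·ΣR(inner→interface) = -35 + 9.15×5.639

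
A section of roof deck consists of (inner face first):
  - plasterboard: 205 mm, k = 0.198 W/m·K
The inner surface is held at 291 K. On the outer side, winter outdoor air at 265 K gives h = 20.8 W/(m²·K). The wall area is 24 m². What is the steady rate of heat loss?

Q ≈ 576 W

Thermal resistances in series:
R_plasterboard = L/(kA) = 0.205/(0.198×24) = 0.04314 K/W
R_outer film = 1/(h_o·A) = 1/(20.8×24) = 0.002003 K/W
R_total = 0.04514 K/W
Q = ΔT / R_total = 26 / 0.04514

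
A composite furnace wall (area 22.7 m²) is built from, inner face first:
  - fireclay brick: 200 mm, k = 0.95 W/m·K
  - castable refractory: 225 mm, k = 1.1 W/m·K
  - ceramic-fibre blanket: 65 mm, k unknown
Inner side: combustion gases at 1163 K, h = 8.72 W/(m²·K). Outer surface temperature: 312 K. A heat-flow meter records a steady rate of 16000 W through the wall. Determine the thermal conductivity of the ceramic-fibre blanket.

Model the wall as resistances in series:
R_inner film = 1/(h_i·A) = 1/(8.72×22.7) = 0.005052 K/W
R_fireclay brick = L/(kA) = 0.2/(0.95×22.7) = 0.009274 K/W
R_castable refractory = L/(kA) = 0.225/(1.1×22.7) = 0.009011 K/W
Sum of known resistances R_other = 0.02334 K/W
Total R = ΔT/Q = 851/16000 = 0.05319 K/W
R_ceramic-fibre blanket = R_total − R_other = 0.02985 K/W
k = L/(R·A) = 0.065/(0.02985×22.7)

k ≈ 0.0959 W/(m·K)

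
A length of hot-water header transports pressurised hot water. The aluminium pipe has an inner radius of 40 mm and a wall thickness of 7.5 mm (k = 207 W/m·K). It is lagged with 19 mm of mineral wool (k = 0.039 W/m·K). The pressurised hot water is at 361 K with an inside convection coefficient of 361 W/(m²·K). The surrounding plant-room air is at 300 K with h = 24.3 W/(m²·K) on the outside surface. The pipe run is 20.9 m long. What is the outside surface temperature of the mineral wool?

T ≈ 304 K

Treating each annulus and film as a series resistance:
R_inner film = 1/(h_i·2πr₁L) = 1/(361×2π×0.04×20.9) = 5.274×10^-4 K/W
R_aluminium pipe wall = ln(47.5/40)/(2π×207×20.9) = 6.322×10^-6 K/W
R_mineral wool = ln(66.5/47.5)/(2π×0.039×20.9) = 0.0657 K/W
R_outer film = 1/(h_o·2πr_oL) = 1/(24.3×2π×0.0665×20.9) = 0.004712 K/W
R_total = 0.07095 K/W
Q = ΔT/R_total = 61/0.07095
Q = 860 W
T_interface = T_inner − Q·ΣR(inner→interface) = 361 − 860×0.06623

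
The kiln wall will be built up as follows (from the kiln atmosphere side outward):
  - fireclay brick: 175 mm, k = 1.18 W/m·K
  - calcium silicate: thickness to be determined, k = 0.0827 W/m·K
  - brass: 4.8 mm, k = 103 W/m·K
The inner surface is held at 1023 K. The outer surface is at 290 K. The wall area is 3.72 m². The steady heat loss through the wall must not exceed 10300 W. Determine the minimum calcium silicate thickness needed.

L ≈ 9.62 mm

Treating each layer as a thermal resistance in series:
R_fireclay brick = L/(kA) = 0.175/(1.18×3.72) = 0.03987 K/W
R_brass = L/(kA) = 0.0048/(103×3.72) = 1.253×10^-5 K/W
Sum of the known resistances R_other = 0.03988 K/W
Required total resistance R_tot = ΔT/Q_allow = 733/10300 = 0.07117 K/W
R_calcium silicate = R_tot − R_other = 0.03129 K/W
L = R·k·A = 0.03129×0.0827×3.72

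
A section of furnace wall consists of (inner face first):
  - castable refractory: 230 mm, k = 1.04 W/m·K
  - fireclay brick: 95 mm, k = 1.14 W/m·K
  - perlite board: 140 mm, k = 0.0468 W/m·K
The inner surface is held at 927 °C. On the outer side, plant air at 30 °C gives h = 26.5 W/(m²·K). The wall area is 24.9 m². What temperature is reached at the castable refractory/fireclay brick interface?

Using the resistance-network approach (series):
R_castable refractory = L/(kA) = 0.23/(1.04×24.9) = 0.008882 K/W
R_fireclay brick = L/(kA) = 0.095/(1.14×24.9) = 0.003347 K/W
R_perlite board = L/(kA) = 0.14/(0.0468×24.9) = 0.1201 K/W
R_outer film = 1/(h_o·A) = 1/(26.5×24.9) = 0.001515 K/W
R_total = 0.1339 K/W;  Q = ΔT/R_total = 897/0.1339 = 6700 W
T_interface = T_inner − Q·ΣR(inner→interface) = 927 − 6700×0.008882

T ≈ 867 °C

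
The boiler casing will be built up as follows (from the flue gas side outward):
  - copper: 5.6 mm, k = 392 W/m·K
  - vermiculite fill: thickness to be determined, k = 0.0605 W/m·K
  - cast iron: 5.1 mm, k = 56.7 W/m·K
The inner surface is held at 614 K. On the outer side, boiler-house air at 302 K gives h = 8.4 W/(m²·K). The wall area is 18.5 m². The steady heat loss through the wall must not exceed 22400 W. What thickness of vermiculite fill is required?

L ≈ 8.38 mm

Model the wall as resistances in series:
R_copper = L/(kA) = 0.0056/(392×18.5) = 7.722×10^-7 K/W
R_cast iron = L/(kA) = 0.0051/(56.7×18.5) = 4.862×10^-6 K/W
R_outer film = 1/(h_o·A) = 1/(8.4×18.5) = 0.006435 K/W
Sum of the known resistances R_other = 0.006441 K/W
Required total resistance R_tot = ΔT/Q_allow = 312/22400 = 0.01393 K/W
R_vermiculite fill = R_tot − R_other = 0.007488 K/W
L = R·k·A = 0.007488×0.0605×18.5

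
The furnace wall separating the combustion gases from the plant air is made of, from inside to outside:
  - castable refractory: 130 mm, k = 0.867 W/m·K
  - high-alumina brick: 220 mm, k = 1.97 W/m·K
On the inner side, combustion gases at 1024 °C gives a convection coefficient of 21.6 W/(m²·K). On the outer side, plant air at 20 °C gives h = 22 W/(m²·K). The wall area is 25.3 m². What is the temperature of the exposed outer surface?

T ≈ 149 °C

Model the wall as resistances in series:
R_inner film = 1/(h_i·A) = 1/(21.6×25.3) = 0.00183 K/W
R_castable refractory = L/(kA) = 0.13/(0.867×25.3) = 0.005927 K/W
R_high-alumina brick = L/(kA) = 0.22/(1.97×25.3) = 0.004414 K/W
R_outer film = 1/(h_o·A) = 1/(22×25.3) = 0.001797 K/W
R_total = 0.01397 K/W;  Q = ΔT/R_total = 1004/0.01397 = 71880 W
T_interface = T_inner − Q·ΣR(inner→interface) = 1024 − 71900×0.01217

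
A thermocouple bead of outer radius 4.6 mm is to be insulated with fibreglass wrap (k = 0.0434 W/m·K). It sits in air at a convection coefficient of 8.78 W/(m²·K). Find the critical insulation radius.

For a sphere r_cr = 2k/h = 2×0.0434/8.78
r_cr = 9.89 mm; since the bare radius (4.6 mm) is below r_cr, adding a thin layer of insulation will *increase* heat loss.

r_cr ≈ 9.89 mm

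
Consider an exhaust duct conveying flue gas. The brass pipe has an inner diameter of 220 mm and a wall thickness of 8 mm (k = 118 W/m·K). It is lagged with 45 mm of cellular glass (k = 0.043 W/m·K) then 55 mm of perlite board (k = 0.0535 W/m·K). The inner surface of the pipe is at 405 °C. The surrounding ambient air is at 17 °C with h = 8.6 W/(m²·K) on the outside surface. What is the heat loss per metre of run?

q′ ≈ 181 W/m

Per-layer cylindrical resistances, series-summed:
R_brass pipe wall = ln(118/110)/(2π×118×1) = 9.469×10^-5 K/W
R_cellular glass = ln(163/118)/(2π×0.043×1) = 1.196 K/W
R_perlite board = ln(218/163)/(2π×0.0535×1) = 0.8649 K/W
R_outer film = 1/(h_o·2πr_oL) = 1/(8.6×2π×0.218×1) = 0.08489 K/W
R_total = 2.146 K/W
Q = ΔT/R_total = 388/2.146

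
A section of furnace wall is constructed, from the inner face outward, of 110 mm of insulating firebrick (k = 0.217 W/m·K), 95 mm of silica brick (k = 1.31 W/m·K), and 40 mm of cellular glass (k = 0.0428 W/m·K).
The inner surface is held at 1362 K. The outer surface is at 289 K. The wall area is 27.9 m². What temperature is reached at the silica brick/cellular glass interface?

T ≈ 951 K

Series thermal resistances:
R_insulating firebrick = L/(kA) = 0.11/(0.217×27.9) = 0.01817 K/W
R_silica brick = L/(kA) = 0.095/(1.31×27.9) = 0.002599 K/W
R_cellular glass = L/(kA) = 0.04/(0.0428×27.9) = 0.0335 K/W
R_total = 0.05427 K/W;  Q = ΔT/R_total = 1073/0.05427 = 19770 W
T_interface = T_inner − Q·ΣR(inner→interface) = 1362 − 19800×0.02077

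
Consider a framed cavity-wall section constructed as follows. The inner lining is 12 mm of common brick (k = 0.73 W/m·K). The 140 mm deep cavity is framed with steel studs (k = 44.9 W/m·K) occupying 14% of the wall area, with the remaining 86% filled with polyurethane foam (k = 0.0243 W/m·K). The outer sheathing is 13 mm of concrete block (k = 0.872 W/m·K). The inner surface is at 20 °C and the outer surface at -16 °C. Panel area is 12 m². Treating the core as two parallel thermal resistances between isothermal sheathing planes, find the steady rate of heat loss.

Q ≈ 8070 W

Sheathing layers in series; stud and cavity paths in parallel between them.
R_inner = 0.012/(0.73×12) = 0.00137 K/W
R_stud  = 0.14/(44.9×0.14×12) = 0.001856 K/W
R_cav   = 0.14/(0.0243×0.86×12) = 0.5583 K/W
1/R_core = 1/R_stud + 1/R_cav → R_core = 0.00185 K/W
R_outer = 0.013/(0.872×12) = 0.001242 K/W
R_total = 0.004462 K/W
Q = ΔT/R_total = 36/0.004462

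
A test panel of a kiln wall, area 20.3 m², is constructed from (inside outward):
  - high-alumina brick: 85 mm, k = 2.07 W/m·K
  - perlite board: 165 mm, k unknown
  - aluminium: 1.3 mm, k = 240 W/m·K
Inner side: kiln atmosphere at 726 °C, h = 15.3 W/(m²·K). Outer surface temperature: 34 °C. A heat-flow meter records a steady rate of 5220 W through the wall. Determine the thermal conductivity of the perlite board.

k ≈ 0.0638 W/(m·K)

Thermal resistances in series:
R_inner film = 1/(h_i·A) = 1/(15.3×20.3) = 0.00322 K/W
R_high-alumina brick = L/(kA) = 0.085/(2.07×20.3) = 0.002023 K/W
R_aluminium = L/(kA) = 0.0013/(240×20.3) = 2.668×10^-7 K/W
Sum of known resistances R_other = 0.005243 K/W
Total R = ΔT/Q = 692/5220 = 0.1326 K/W
R_perlite board = R_total − R_other = 0.1273 K/W
k = L/(R·A) = 0.165/(0.1273×20.3)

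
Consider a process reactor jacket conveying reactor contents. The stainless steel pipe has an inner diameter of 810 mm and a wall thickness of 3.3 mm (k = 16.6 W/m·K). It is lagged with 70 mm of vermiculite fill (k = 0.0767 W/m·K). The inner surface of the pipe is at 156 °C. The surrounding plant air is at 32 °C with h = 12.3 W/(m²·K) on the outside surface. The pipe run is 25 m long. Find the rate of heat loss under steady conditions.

Treating each annulus and film as a series resistance:
R_stainless steel pipe wall = ln(408.3/405)/(2π×16.6×25) = 3.112×10^-6 K/W
R_vermiculite fill = ln(478.3/408.3)/(2π×0.0767×25) = 0.01313 K/W
R_outer film = 1/(h_o·2πr_oL) = 1/(12.3×2π×0.4783×25) = 0.001082 K/W
R_total = 0.01422 K/W
Q = ΔT/R_total = 124/0.01422

Q ≈ 8720 W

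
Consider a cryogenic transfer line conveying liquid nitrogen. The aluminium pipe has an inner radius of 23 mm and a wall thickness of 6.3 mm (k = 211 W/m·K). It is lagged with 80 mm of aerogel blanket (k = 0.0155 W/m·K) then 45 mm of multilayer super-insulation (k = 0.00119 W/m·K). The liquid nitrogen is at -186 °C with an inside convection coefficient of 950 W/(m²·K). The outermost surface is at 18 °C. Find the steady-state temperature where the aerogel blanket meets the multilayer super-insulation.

Radial resistances (cylindrical: R_cond = ln(r_o/r_i)/(2πkL), R_conv = 1/(h·2πrL)):
R_inner film = 1/(h_i·2πr₁L) = 1/(950×2π×0.023×1) = 0.007284 K/W
R_aluminium pipe wall = ln(29.3/23)/(2π×211×1) = 1.826×10^-4 K/W
R_aerogel blanket = ln(109.3/29.3)/(2π×0.0155×1) = 13.52 K/W
R_multilayer super-insulation = ln(154.3/109.3)/(2π×0.00119×1) = 46.12 K/W
R_total = 59.64 K/W
Q = ΔT/R_total = 204/59.64
Q = 3.42 W/m
T_interface = T_inner + Q·ΣR(inner→interface) = -186 + 3.42×13.53

T ≈ -140 °C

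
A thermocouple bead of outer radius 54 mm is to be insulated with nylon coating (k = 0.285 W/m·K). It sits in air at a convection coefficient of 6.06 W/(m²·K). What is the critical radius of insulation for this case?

r_cr ≈ 94.1 mm

For a sphere r_cr = 2k/h = 2×0.285/6.06
r_cr = 94.1 mm; since the bare radius (54 mm) is below r_cr, adding a thin layer of insulation will *increase* heat loss.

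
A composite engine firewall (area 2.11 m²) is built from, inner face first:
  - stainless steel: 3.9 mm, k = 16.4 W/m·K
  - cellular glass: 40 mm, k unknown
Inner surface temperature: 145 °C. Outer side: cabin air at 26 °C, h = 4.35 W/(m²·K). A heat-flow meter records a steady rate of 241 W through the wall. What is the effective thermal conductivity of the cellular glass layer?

k ≈ 0.0493 W/(m·K)

Treating each layer as a thermal resistance in series:
R_stainless steel = L/(kA) = 0.0039/(16.4×2.11) = 1.127×10^-4 K/W
R_outer film = 1/(h_o·A) = 1/(4.35×2.11) = 0.109 K/W
Sum of known resistances R_other = 0.1091 K/W
Total R = ΔT/Q = 119/241 = 0.4938 K/W
R_cellular glass = R_total − R_other = 0.3847 K/W
k = L/(R·A) = 0.04/(0.3847×2.11)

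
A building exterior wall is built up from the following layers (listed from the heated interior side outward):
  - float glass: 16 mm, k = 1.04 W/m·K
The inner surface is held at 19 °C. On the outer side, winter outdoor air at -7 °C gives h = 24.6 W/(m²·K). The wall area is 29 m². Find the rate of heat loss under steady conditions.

Q ≈ 13500 W

Using the resistance-network approach (series):
R_float glass = L/(kA) = 0.016/(1.04×29) = 5.305×10^-4 K/W
R_outer film = 1/(h_o·A) = 1/(24.6×29) = 0.001402 K/W
R_total = 0.001932 K/W
Q = ΔT / R_total = 26 / 0.001932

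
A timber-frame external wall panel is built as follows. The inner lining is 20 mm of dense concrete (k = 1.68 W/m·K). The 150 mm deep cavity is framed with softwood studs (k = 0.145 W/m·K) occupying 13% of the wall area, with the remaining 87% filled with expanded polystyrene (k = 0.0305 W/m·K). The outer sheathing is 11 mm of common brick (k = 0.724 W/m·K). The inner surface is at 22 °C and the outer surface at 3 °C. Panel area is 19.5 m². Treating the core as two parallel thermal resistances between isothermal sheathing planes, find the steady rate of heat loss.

Q ≈ 111 W

Sheathing layers in series; stud and cavity paths in parallel between them.
R_inner = 0.02/(1.68×19.5) = 6.105×10^-4 K/W
R_stud  = 0.15/(0.145×0.13×19.5) = 0.4081 K/W
R_cav   = 0.15/(0.0305×0.87×19.5) = 0.2899 K/W
1/R_core = 1/R_stud + 1/R_cav → R_core = 0.1695 K/W
R_outer = 0.011/(0.724×19.5) = 7.791×10^-4 K/W
R_total = 0.1709 K/W
Q = ΔT/R_total = 19/0.1709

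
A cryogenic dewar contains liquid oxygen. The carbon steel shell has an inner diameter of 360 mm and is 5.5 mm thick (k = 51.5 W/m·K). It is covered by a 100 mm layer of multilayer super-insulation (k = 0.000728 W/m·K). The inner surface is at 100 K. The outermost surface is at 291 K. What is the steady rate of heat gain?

For a spherical shell R = (1/r₁ − 1/r₂)/(4πk); film R = 1/(h·4πr²). In series:
R_carbon steel shell = (1/0.18 − 1/0.1855)/(4π×51.5) = 2.545×10^-4 K/W
R_multilayer super-insulation = (1/0.1855 − 1/0.2855)/(4π×0.000728) = 206.4 K/W
R_total = 206.4 K/W
Q = ΔT/R_total = 191/206.4

Q ≈ 0.925 W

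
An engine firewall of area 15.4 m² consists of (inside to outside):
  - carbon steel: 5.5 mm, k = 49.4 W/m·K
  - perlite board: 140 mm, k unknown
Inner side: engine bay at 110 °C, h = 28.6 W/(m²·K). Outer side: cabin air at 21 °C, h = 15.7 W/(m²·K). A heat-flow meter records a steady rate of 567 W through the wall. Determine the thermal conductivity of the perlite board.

k ≈ 0.0604 W/(m·K)

Series thermal resistances:
R_inner film = 1/(h_i·A) = 1/(28.6×15.4) = 0.00227 K/W
R_carbon steel = L/(kA) = 0.0055/(49.4×15.4) = 7.23×10^-6 K/W
R_outer film = 1/(h_o·A) = 1/(15.7×15.4) = 0.004136 K/W
Sum of known resistances R_other = 0.006414 K/W
Total R = ΔT/Q = 89/567 = 0.157 K/W
R_perlite board = R_total − R_other = 0.1506 K/W
k = L/(R·A) = 0.14/(0.1506×15.4)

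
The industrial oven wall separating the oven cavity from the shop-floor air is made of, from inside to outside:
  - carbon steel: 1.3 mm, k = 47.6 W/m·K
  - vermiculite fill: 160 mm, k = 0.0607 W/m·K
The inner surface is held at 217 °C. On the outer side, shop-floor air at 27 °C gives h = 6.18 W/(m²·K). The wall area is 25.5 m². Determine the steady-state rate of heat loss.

Q ≈ 1730 W

Model the wall as resistances in series:
R_carbon steel = L/(kA) = 0.0013/(47.6×25.5) = 1.071×10^-6 K/W
R_vermiculite fill = L/(kA) = 0.16/(0.0607×25.5) = 0.1034 K/W
R_outer film = 1/(h_o·A) = 1/(6.18×25.5) = 0.006346 K/W
R_total = 0.1097 K/W
Q = ΔT / R_total = 190 / 0.1097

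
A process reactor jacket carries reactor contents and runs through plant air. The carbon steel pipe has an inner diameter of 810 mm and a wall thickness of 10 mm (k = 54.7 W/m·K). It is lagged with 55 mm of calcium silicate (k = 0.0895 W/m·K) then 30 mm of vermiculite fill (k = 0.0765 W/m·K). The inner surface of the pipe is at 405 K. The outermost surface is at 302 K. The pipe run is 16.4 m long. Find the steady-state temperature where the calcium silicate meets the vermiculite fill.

Cylindrical conduction, so R = ln(r₂/r₁)/(2πkL) per layer, in series:
R_carbon steel pipe wall = ln(415/405)/(2π×54.7×16.4) = 4.327×10^-6 K/W
R_calcium silicate = ln(470/415)/(2π×0.0895×16.4) = 0.01349 K/W
R_vermiculite fill = ln(500/470)/(2π×0.0765×16.4) = 0.007849 K/W
R_total = 0.02135 K/W
Q = ΔT/R_total = 103/0.02135
Q = 4820 W
T_interface = T_inner − Q·ΣR(inner→interface) = 405 − 4820×0.0135

T ≈ 340 K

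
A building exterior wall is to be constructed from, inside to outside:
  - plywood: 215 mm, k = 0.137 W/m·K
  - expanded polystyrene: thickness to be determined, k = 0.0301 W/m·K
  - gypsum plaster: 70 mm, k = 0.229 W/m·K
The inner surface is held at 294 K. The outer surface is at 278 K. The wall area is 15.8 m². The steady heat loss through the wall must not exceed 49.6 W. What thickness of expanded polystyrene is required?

Treating each layer as a thermal resistance in series:
R_plywood = L/(kA) = 0.215/(0.137×15.8) = 0.09933 K/W
R_gypsum plaster = L/(kA) = 0.07/(0.229×15.8) = 0.01935 K/W
Sum of the known resistances R_other = 0.1187 K/W
Required total resistance R_tot = ΔT/Q_allow = 16/49.6 = 0.3226 K/W
R_expanded polystyrene = R_tot − R_other = 0.2039 K/W
L = R·k·A = 0.2039×0.0301×15.8

L ≈ 97 mm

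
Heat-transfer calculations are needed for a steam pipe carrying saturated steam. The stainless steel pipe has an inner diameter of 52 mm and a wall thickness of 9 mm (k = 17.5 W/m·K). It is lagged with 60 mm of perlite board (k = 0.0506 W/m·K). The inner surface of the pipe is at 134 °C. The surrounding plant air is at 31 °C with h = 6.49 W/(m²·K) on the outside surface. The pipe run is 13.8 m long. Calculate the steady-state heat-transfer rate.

Cylindrical conduction, so R = ln(r₂/r₁)/(2πkL) per layer, in series:
R_stainless steel pipe wall = ln(35/26)/(2π×17.5×13.8) = 1.959×10^-4 K/W
R_perlite board = ln(95/35)/(2π×0.0506×13.8) = 0.2276 K/W
R_outer film = 1/(h_o·2πr_oL) = 1/(6.49×2π×0.095×13.8) = 0.01871 K/W
R_total = 0.2465 K/W
Q = ΔT/R_total = 103/0.2465

Q ≈ 418 W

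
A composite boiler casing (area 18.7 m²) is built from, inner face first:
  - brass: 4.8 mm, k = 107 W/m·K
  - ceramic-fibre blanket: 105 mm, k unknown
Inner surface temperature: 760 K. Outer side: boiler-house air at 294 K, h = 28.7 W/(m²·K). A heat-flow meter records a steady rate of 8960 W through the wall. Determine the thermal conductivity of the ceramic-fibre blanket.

k ≈ 0.112 W/(m·K)

Series thermal resistances:
R_brass = L/(kA) = 0.0048/(107×18.7) = 2.399×10^-6 K/W
R_outer film = 1/(h_o·A) = 1/(28.7×18.7) = 0.001863 K/W
Sum of known resistances R_other = 0.001866 K/W
Total R = ΔT/Q = 466/8960 = 0.05201 K/W
R_ceramic-fibre blanket = R_total − R_other = 0.05014 K/W
k = L/(R·A) = 0.105/(0.05014×18.7)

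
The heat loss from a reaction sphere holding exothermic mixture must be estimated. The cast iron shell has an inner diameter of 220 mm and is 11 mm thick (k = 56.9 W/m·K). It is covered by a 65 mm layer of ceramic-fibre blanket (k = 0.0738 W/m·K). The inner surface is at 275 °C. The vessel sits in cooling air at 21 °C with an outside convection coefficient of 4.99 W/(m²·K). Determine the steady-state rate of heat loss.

Q ≈ 71 W

Radial (spherical) resistances in series:
R_cast iron shell = (1/0.11 − 1/0.121)/(4π×56.9) = 0.001156 K/W
R_ceramic-fibre blanket = (1/0.121 − 1/0.186)/(4π×0.0738) = 3.114 K/W
R_outer film = 1/(h·4πr_o²) = 1/(4.99×4π×0.186²) = 0.461 K/W
R_total = 3.576 K/W
Q = ΔT/R_total = 254/3.576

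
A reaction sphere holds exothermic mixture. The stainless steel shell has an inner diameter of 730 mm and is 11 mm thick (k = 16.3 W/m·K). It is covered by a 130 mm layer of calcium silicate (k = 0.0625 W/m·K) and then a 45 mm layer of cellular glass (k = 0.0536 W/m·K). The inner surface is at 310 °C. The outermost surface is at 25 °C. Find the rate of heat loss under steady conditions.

Q ≈ 257 W

For a spherical shell R = (1/r₁ − 1/r₂)/(4πk); film R = 1/(h·4πr²). In series:
R_stainless steel shell = (1/0.365 − 1/0.376)/(4π×16.3) = 3.913×10^-4 K/W
R_calcium silicate = (1/0.376 − 1/0.506)/(4π×0.0625) = 0.87 K/W
R_cellular glass = (1/0.506 − 1/0.551)/(4π×0.0536) = 0.2396 K/W
R_total = 1.11 K/W
Q = ΔT/R_total = 285/1.11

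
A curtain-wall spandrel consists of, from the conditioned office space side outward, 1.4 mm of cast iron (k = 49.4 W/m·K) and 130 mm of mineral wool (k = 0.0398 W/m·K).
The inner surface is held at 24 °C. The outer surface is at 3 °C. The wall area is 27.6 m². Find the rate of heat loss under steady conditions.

Q ≈ 177 W

Model the wall as resistances in series:
R_cast iron = L/(kA) = 0.0014/(49.4×27.6) = 1.027×10^-6 K/W
R_mineral wool = L/(kA) = 0.13/(0.0398×27.6) = 0.1183 K/W
R_total = 0.1183 K/W
Q = ΔT / R_total = 21 / 0.1183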